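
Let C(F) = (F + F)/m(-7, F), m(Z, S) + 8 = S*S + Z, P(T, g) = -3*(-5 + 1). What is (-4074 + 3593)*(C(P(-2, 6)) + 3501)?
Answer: -72415031/43 ≈ -1.6841e+6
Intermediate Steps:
P(T, g) = 12 (P(T, g) = -3*(-4) = 12)
m(Z, S) = -8 + Z + S² (m(Z, S) = -8 + (S*S + Z) = -8 + (S² + Z) = -8 + (Z + S²) = -8 + Z + S²)
C(F) = 2*F/(-15 + F²) (C(F) = (F + F)/(-8 - 7 + F²) = (2*F)/(-15 + F²) = 2*F/(-15 + F²))
(-4074 + 3593)*(C(P(-2, 6)) + 3501) = (-4074 + 3593)*(2*12/(-15 + 12²) + 3501) = -481*(2*12/(-15 + 144) + 3501) = -481*(2*12/129 + 3501) = -481*(2*12*(1/129) + 3501) = -481*(8/43 + 3501) = -481*150551/43 = -72415031/43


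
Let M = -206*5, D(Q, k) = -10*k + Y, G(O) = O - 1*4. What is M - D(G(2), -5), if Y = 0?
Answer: -1080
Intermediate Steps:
G(O) = -4 + O (G(O) = O - 4 = -4 + O)
D(Q, k) = -10*k (D(Q, k) = -10*k + 0 = -10*k)
M = -1030
M - D(G(2), -5) = -1030 - (-10)*(-5) = -1030 - 1*50 = -1030 - 50 = -1080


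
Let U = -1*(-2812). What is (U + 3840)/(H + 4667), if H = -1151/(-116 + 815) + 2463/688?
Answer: 3199026624/2245346053 ≈ 1.4247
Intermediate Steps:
U = 2812
H = 929749/480912 (H = -1151/699 + 2463*(1/688) = -1151*1/699 + 2463/688 = -1151/699 + 2463/688 = 929749/480912 ≈ 1.9333)
(U + 3840)/(H + 4667) = (2812 + 3840)/(929749/480912 + 4667) = 6652/(2245346053/480912) = 6652*(480912/2245346053) = 3199026624/2245346053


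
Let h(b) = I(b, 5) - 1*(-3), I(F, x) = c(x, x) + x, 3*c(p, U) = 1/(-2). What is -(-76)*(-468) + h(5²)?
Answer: -213361/6 ≈ -35560.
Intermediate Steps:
c(p, U) = -⅙ (c(p, U) = (⅓)/(-2) = (⅓)*(-½) = -⅙)
I(F, x) = -⅙ + x
h(b) = 47/6 (h(b) = (-⅙ + 5) - 1*(-3) = 29/6 + 3 = 47/6)
-(-76)*(-468) + h(5²) = -(-76)*(-468) + 47/6 = -76*468 + 47/6 = -35568 + 47/6 = -213361/6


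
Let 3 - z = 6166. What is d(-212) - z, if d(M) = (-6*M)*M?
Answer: -263501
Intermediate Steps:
d(M) = -6*M²
z = -6163 (z = 3 - 1*6166 = 3 - 6166 = -6163)
d(-212) - z = -6*(-212)² - 1*(-6163) = -6*44944 + 6163 = -269664 + 6163 = -263501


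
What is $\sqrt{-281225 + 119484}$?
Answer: $i \sqrt{161741} \approx 402.17 i$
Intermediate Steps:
$\sqrt{-281225 + 119484} = \sqrt{-161741} = i \sqrt{161741}$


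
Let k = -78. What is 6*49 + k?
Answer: 216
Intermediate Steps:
6*49 + k = 6*49 - 78 = 294 - 78 = 216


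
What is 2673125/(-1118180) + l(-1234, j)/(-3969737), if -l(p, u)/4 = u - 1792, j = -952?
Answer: -303539324623/126825157676 ≈ -2.3934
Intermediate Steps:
l(p, u) = 7168 - 4*u (l(p, u) = -4*(u - 1792) = -4*(-1792 + u) = 7168 - 4*u)
2673125/(-1118180) + l(-1234, j)/(-3969737) = 2673125/(-1118180) + (7168 - 4*(-952))/(-3969737) = 2673125*(-1/1118180) + (7168 + 3808)*(-1/3969737) = -76375/31948 + 10976*(-1/3969737) = -76375/31948 - 10976/3969737 = -303539324623/126825157676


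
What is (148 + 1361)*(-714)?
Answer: -1077426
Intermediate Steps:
(148 + 1361)*(-714) = 1509*(-714) = -1077426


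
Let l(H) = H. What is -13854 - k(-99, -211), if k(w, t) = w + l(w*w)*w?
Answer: 956544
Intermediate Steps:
k(w, t) = w + w³ (k(w, t) = w + (w*w)*w = w + w²*w = w + w³)
-13854 - k(-99, -211) = -13854 - (-99 + (-99)³) = -13854 - (-99 - 970299) = -13854 - 1*(-970398) = -13854 + 970398 = 956544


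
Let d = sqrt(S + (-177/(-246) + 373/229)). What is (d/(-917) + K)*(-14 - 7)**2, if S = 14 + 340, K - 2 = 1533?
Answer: 676935 - 189*sqrt(13961461778)/2459918 ≈ 6.7693e+5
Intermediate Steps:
K = 1535 (K = 2 + 1533 = 1535)
S = 354
d = 3*sqrt(13961461778)/18778 (d = sqrt(354 + (-177/(-246) + 373/229)) = sqrt(354 + (-177*(-1/246) + 373*(1/229))) = sqrt(354 + (59/82 + 373/229)) = sqrt(354 + 44097/18778) = sqrt(6691509/18778) = 3*sqrt(13961461778)/18778 ≈ 18.877)
(d/(-917) + K)*(-14 - 7)**2 = ((3*sqrt(13961461778)/18778)/(-917) + 1535)*(-14 - 7)**2 = ((3*sqrt(13961461778)/18778)*(-1/917) + 1535)*(-21)**2 = (-3*sqrt(13961461778)/17219426 + 1535)*441 = (1535 - 3*sqrt(13961461778)/17219426)*441 = 676935 - 189*sqrt(13961461778)/2459918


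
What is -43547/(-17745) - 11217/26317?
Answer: 135282962/66713595 ≈ 2.0278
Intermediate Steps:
-43547/(-17745) - 11217/26317 = -43547*(-1/17745) - 11217*1/26317 = 6221/2535 - 11217/26317 = 135282962/66713595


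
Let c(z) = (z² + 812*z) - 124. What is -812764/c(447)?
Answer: -812764/562649 ≈ -1.4445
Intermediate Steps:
c(z) = -124 + z² + 812*z
-812764/c(447) = -812764/(-124 + 447² + 812*447) = -812764/(-124 + 199809 + 362964) = -812764/562649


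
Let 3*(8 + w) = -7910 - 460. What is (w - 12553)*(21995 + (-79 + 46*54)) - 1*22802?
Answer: -374587202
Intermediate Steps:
w = -2798 (w = -8 + (-7910 - 460)/3 = -8 + (⅓)*(-8370) = -8 - 2790 = -2798)
(w - 12553)*(21995 + (-79 + 46*54)) - 1*22802 = (-2798 - 12553)*(21995 + (-79 + 46*54)) - 1*22802 = -15351*(21995 + (-79 + 2484)) - 22802 = -15351*(21995 + 2405) - 22802 = -15351*24400 - 22802 = -374564400 - 22802 = -374587202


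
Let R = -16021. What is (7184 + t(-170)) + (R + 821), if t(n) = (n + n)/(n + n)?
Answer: -8015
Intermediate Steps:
t(n) = 1 (t(n) = (2*n)/((2*n)) = (2*n)*(1/(2*n)) = 1)
(7184 + t(-170)) + (R + 821) = (7184 + 1) + (-16021 + 821) = 7185 - 15200 = -8015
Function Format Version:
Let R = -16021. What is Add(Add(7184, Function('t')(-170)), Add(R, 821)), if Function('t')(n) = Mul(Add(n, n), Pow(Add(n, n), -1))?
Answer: -8015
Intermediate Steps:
Function('t')(n) = 1 (Function('t')(n) = Mul(Mul(2, n), Pow(Mul(2, n), -1)) = Mul(Mul(2, n), Mul(Rational(1, 2), Pow(n, -1))) = 1)
Add(Add(7184, Function('t')(-170)), Add(R, 821)) = Add(Add(7184, 1), Add(-16021, 821)) = Add(7185, -15200) = -8015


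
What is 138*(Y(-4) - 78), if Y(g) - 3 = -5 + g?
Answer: -11592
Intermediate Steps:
Y(g) = -2 + g (Y(g) = 3 + (-5 + g) = -2 + g)
138*(Y(-4) - 78) = 138*((-2 - 4) - 78) = 138*(-6 - 78) = 138*(-84) = -11592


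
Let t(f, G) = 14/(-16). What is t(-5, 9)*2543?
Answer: -17801/8 ≈ -2225.1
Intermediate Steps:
t(f, G) = -7/8 (t(f, G) = 14*(-1/16) = -7/8)
t(-5, 9)*2543 = -7/8*2543 = -17801/8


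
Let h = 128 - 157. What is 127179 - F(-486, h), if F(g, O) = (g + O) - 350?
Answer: 128044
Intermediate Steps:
h = -29
F(g, O) = -350 + O + g (F(g, O) = (O + g) - 350 = -350 + O + g)
127179 - F(-486, h) = 127179 - (-350 - 29 - 486) = 127179 - 1*(-865) = 127179 + 865 = 128044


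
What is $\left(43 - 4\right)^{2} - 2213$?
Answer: $-692$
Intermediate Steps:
$\left(43 - 4\right)^{2} - 2213 = 39^{2} - 2213 = 1521 - 2213 = -692$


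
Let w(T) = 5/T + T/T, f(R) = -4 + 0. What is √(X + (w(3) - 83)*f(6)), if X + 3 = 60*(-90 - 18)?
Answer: I*√55455/3 ≈ 78.496*I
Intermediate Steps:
f(R) = -4
w(T) = 1 + 5/T (w(T) = 5/T + 1 = 1 + 5/T)
X = -6483 (X = -3 + 60*(-90 - 18) = -3 + 60*(-108) = -3 - 6480 = -6483)
√(X + (w(3) - 83)*f(6)) = √(-6483 + ((5 + 3)/3 - 83)*(-4)) = √(-6483 + ((⅓)*8 - 83)*(-4)) = √(-6483 + (8/3 - 83)*(-4)) = √(-6483 - 241/3*(-4)) = √(-6483 + 964/3) = √(-18485/3) = I*√55455/3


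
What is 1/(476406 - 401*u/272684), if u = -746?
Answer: 136342/64954296425 ≈ 2.0990e-6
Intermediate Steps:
1/(476406 - 401*u/272684) = 1/(476406 - 401*(-746)/272684) = 1/(476406 + 299146*(1/272684)) = 1/(476406 + 149573/136342) = 1/(64954296425/136342) = 136342/64954296425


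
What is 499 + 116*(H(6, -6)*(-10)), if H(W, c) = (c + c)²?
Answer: -166541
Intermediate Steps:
H(W, c) = 4*c² (H(W, c) = (2*c)² = 4*c²)
499 + 116*(H(6, -6)*(-10)) = 499 + 116*((4*(-6)²)*(-10)) = 499 + 116*((4*36)*(-10)) = 499 + 116*(144*(-10)) = 499 + 116*(-1440) = 499 - 167040 = -166541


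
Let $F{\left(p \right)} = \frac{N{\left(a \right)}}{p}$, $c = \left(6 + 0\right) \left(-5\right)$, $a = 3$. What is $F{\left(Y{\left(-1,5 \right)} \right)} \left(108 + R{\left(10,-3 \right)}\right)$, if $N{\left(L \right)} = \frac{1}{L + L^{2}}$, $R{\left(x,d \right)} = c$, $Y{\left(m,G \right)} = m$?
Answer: $- \frac{13}{2} \approx -6.5$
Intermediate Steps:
$c = -30$ ($c = 6 \left(-5\right) = -30$)
$R{\left(x,d \right)} = -30$
$F{\left(p \right)} = \frac{1}{12 p}$ ($F{\left(p \right)} = \frac{\frac{1}{3} \frac{1}{1 + 3}}{p} = \frac{\frac{1}{3} \cdot \frac{1}{4}}{p} = \frac{1}{12 p}$)
$F{\left(Y{\left(-1,5 \right)} \right)} \left(108 + R{\left(10,-3 \right)}\right) = \frac{1}{12 \left(-1\right)} \left(108 - 30\right) = \frac{1}{12} \left(-1\right) 78 = \left(- \frac{1}{12}\right) 78 = - \frac{13}{2}$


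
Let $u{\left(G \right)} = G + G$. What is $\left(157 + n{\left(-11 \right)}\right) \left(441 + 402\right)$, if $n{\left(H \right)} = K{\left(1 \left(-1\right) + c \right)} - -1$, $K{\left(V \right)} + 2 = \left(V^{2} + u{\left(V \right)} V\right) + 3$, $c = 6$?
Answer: $197262$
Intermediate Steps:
$u{\left(G \right)} = 2 G$
$K{\left(V \right)} = 1 + 3 V^{2}$ ($K{\left(V \right)} = -2 + \left(\left(V^{2} + 2 V V\right) + 3\right) = -2 + \left(\left(V^{2} + 2 V^{2}\right) + 3\right) = -2 + \left(3 V^{2} + 3\right) = -2 + \left(3 + 3 V^{2}\right) = 1 + 3 V^{2}$)
$n{\left(H \right)} = 77$ ($n{\left(H \right)} = \left(1 + 3 \left(1 \left(-1\right) + 6\right)^{2}\right) - -1 = \left(1 + 3 \left(-1 + 6\right)^{2}\right) + 1 = \left(1 + 3 \cdot 5^{2}\right) + 1 = \left(1 + 3 \cdot 25\right) + 1 = \left(1 + 75\right) + 1 = 76 + 1 = 77$)
$\left(157 + n{\left(-11 \right)}\right) \left(441 + 402\right) = \left(157 + 77\right) \left(441 + 402\right) = 234 \cdot 843 = 197262$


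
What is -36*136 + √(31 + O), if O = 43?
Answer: -4896 + √74 ≈ -4887.4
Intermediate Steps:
-36*136 + √(31 + O) = -36*136 + √(31 + 43) = -4896 + √74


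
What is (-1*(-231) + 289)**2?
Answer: 270400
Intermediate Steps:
(-1*(-231) + 289)**2 = (231 + 289)**2 = 520**2 = 270400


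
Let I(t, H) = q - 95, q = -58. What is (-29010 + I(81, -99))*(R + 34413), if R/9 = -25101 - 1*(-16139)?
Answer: 1348642935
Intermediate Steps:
R = -80658 (R = 9*(-25101 - 1*(-16139)) = 9*(-25101 + 16139) = 9*(-8962) = -80658)
I(t, H) = -153 (I(t, H) = -58 - 95 = -153)
(-29010 + I(81, -99))*(R + 34413) = (-29010 - 153)*(-80658 + 34413) = -29163*(-46245) = 1348642935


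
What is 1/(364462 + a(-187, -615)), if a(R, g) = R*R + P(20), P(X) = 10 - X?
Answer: 1/399421 ≈ 2.5036e-6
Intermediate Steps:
a(R, g) = -10 + R**2 (a(R, g) = R*R + (10 - 1*20) = R**2 + (10 - 20) = R**2 - 10 = -10 + R**2)
1/(364462 + a(-187, -615)) = 1/(364462 + (-10 + (-187)**2)) = 1/(364462 + (-10 + 34969)) = 1/(364462 + 34959) = 1/399421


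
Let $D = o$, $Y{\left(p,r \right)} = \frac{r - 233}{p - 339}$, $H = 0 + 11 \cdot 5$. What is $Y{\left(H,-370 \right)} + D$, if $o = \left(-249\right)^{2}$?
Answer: $\frac{17608887}{284} \approx 62003.0$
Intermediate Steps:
$H = 55$ ($H = 0 + 55 = 55$)
$Y{\left(p,r \right)} = \frac{-233 + r}{-339 + p}$
$o = 62001$
$D = 62001$
$Y{\left(H,-370 \right)} + D = \frac{-233 - 370}{-339 + 55} + 62001 = \frac{1}{-284} \left(-603\right) + 62001 = \left(- \frac{1}{284}\right) \left(-603\right) + 62001 = \frac{603}{284} + 62001 = \frac{17608887}{284}$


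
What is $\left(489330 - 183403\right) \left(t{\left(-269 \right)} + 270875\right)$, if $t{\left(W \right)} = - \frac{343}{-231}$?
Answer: $\frac{2734658202548}{33} \approx 8.2868 \cdot 10^{10}$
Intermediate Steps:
$t{\left(W \right)} = \frac{49}{33}$ ($t{\left(W \right)} = \left(-343\right) \left(- \frac{1}{231}\right) = \frac{49}{33}$)
$\left(489330 - 183403\right) \left(t{\left(-269 \right)} + 270875\right) = \left(489330 - 183403\right) \left(\frac{49}{33} + 270875\right) = 305927 \cdot \frac{8938924}{33} = \frac{2734658202548}{33}$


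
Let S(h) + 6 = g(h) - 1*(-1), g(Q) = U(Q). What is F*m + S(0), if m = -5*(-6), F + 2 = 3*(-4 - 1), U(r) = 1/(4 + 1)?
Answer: -2574/5 ≈ -514.80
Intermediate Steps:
U(r) = 1/5
F = -17 (F = -2 + 3*(-4 - 1) = -2 + 3*(-5) = -2 - 15 = -17)
m = 30
g(Q) = 1/5
S(h) = -24/5 (S(h) = -6 + (1/5 - 1*(-1)) = -6 + (1/5 + 1) = -6 + 6/5 = -24/5)
F*m + S(0) = -17*30 - 24/5 = -510 - 24/5 = -2574/5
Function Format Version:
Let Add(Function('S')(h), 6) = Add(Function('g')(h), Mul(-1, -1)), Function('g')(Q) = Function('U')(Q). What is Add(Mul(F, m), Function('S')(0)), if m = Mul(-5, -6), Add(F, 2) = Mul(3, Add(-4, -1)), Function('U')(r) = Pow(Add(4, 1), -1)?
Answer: Rational(-2574, 5) ≈ -514.80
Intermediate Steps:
Function('U')(r) = Rational(1, 5) (Function('U')(r) = Pow(5, -1) = Rational(1, 5))
F = -17 (F = Add(-2, Mul(3, Add(-4, -1))) = Add(-2, Mul(3, -5)) = Add(-2, -15) = -17)
m = 30
Function('g')(Q) = Rational(1, 5)
Function('S')(h) = Rational(-24, 5) (Function('S')(h) = Add(-6, Add(Rational(1, 5), Mul(-1, -1))) = Add(-6, Add(Rational(1, 5), 1)) = Add(-6, Rational(6, 5)) = Rational(-24, 5))
Add(Mul(F, m), Function('S')(0)) = Add(Mul(-17, 30), Rational(-24, 5)) = Add(-510, Rational(-24, 5)) = Rational(-2574, 5)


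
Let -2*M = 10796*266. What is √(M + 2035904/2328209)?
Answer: 2*I*√11513609187154447/179093 ≈ 1198.3*I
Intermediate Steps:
M = -1435868 (M = -5398*266 = -½*2871736 = -1435868)
√(M + 2035904/2328209) = √(-1435868 + 2035904/2328209) = √(-1435868 + 2035904*(1/2328209)) = √(-1435868 + 156608/179093) = √(-257153751116/179093) = 2*I*√11513609187154447/179093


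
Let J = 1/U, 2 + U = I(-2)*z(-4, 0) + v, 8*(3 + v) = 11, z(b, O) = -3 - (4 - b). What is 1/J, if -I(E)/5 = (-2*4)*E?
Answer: 7011/8 ≈ 876.38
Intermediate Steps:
z(b, O) = -7 + b (z(b, O) = -3 + (-4 + b) = -7 + b)
I(E) = 40*E (I(E) = -5*(-2*4)*E = -(-40)*E = 40*E)
v = -13/8 (v = -3 + (1/8)*11 = -3 + 11/8 = -13/8 ≈ -1.6250)
U = 7011/8 (U = -2 + ((40*(-2))*(-7 - 4) - 13/8) = -2 + (-80*(-11) - 13/8) = -2 + (880 - 13/8) = -2 + 7027/8 = 7011/8 ≈ 876.38)
J = 8/7011 (J = 1/(7011/8) = 8/7011 ≈ 0.0011411)
1/J = 1/(8/7011) = 7011/8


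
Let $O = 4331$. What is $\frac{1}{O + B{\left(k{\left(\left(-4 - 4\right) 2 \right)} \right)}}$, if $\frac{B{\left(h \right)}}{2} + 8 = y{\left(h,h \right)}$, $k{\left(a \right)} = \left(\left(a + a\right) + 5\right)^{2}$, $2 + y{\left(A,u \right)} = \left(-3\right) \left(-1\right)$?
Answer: $\frac{1}{4317} \approx 0.00023164$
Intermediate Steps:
$y{\left(A,u \right)} = 1$ ($y{\left(A,u \right)} = -2 - -3 = -2 + 3 = 1$)
$k{\left(a \right)} = \left(5 + 2 a\right)^{2}$ ($k{\left(a \right)} = \left(2 a + 5\right)^{2} = \left(5 + 2 a\right)^{2}$)
$B{\left(h \right)} = -14$ ($B{\left(h \right)} = -16 + 2 \cdot 1 = -16 + 2 = -14$)
$\frac{1}{O + B{\left(k{\left(\left(-4 - 4\right) 2 \right)} \right)}} = \frac{1}{4331 - 14} = \frac{1}{4317}$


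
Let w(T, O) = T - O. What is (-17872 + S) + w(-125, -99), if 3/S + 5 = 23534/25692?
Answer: -939021312/52463 ≈ -17899.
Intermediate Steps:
S = -38538/52463 (S = 3/(-5 + 23534/25692) = 3/(-5 + 23534*(1/25692)) = 3/(-5 + 11767/12846) = 3/(-52463/12846) = 3*(-12846/52463) = -38538/52463 ≈ -0.73458)
(-17872 + S) + w(-125, -99) = (-17872 - 38538/52463) + (-125 - 1*(-99)) = -937657274/52463 + (-125 + 99) = -937657274/52463 - 26 = -939021312/52463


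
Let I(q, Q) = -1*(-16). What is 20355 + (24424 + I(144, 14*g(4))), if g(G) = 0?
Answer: 44795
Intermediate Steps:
I(q, Q) = 16
20355 + (24424 + I(144, 14*g(4))) = 20355 + (24424 + 16) = 20355 + 24440 = 44795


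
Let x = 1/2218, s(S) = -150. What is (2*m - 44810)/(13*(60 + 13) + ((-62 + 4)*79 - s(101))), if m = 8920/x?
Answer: -102130/9 ≈ -11348.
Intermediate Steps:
x = 1/2218 ≈ 0.00045086
m = 19784560 (m = 8920/(1/2218) = 8920*2218 = 19784560)
(2*m - 44810)/(13*(60 + 13) + ((-62 + 4)*79 - s(101))) = (2*19784560 - 44810)/(13*(60 + 13) + ((-62 + 4)*79 - 1*(-150))) = (39569120 - 44810)/(13*73 + (-58*79 + 150)) = 39524310/(949 + (-4582 + 150)) = 39524310/(949 - 4432) = 39524310/(-3483) = 39524310*(-1/3483) = -102130/9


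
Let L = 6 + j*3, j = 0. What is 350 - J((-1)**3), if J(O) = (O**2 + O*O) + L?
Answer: 342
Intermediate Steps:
L = 6 (L = 6 + 0*3 = 6 + 0 = 6)
J(O) = 6 + 2*O**2 (J(O) = (O**2 + O*O) + 6 = (O**2 + O**2) + 6 = 2*O**2 + 6 = 6 + 2*O**2)
350 - J((-1)**3) = 350 - (6 + 2*((-1)**3)**2) = 350 - (6 + 2*(-1)**2) = 350 - (6 + 2*1) = 350 - (6 + 2) = 350 - 1*8 = 350 - 8 = 342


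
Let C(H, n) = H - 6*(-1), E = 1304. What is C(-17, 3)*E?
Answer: -14344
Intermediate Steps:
C(H, n) = 6 + H (C(H, n) = H - 1*(-6) = H + 6 = 6 + H)
C(-17, 3)*E = (6 - 17)*1304 = -11*1304 = -14344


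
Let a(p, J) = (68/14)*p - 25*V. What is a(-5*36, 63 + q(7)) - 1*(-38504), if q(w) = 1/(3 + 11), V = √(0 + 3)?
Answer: 263408/7 - 25*√3 ≈ 37586.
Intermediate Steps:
V = √3 ≈ 1.7320
q(w) = 1/14
a(p, J) = -25*√3 + 34*p/7 (a(p, J) = (68/14)*p - 25*√3 = (68*(1/14))*p - 25*√3 = 34*p/7 - 25*√3 = -25*√3 + 34*p/7)
a(-5*36, 63 + q(7)) - 1*(-38504) = (-25*√3 + 34*(-5*36)/7) - 1*(-38504) = (-25*√3 + (34/7)*(-180)) + 38504 = (-25*√3 - 6120/7) + 38504 = (-6120/7 - 25*√3) + 38504 = 263408/7 - 25*√3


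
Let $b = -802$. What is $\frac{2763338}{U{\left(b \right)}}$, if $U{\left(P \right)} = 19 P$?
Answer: $- \frac{1381669}{7619} \approx -181.35$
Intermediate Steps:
$\frac{2763338}{U{\left(b \right)}} = \frac{2763338}{19 \left(-802\right)} = \frac{2763338}{-15238} = 2763338 \left(- \frac{1}{15238}\right) = - \frac{1381669}{7619}$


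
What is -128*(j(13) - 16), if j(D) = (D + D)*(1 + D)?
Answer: -44544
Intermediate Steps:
j(D) = 2*D*(1 + D) (j(D) = (2*D)*(1 + D) = 2*D*(1 + D))
-128*(j(13) - 16) = -128*(2*13*(1 + 13) - 16) = -128*(2*13*14 - 16) = -128*(364 - 16) = -128*348 = -44544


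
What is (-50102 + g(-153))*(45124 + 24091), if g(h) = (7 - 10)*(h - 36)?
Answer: -3428565025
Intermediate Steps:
g(h) = 108 - 3*h (g(h) = -3*(-36 + h) = 108 - 3*h)
(-50102 + g(-153))*(45124 + 24091) = (-50102 + (108 - 3*(-153)))*(45124 + 24091) = (-50102 + (108 + 459))*69215 = (-50102 + 567)*69215 = -49535*69215 = -3428565025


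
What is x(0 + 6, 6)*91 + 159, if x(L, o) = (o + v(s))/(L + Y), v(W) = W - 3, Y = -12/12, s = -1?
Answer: 977/5 ≈ 195.40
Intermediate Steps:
Y = -1 (Y = -12*1/12 = -1)
v(W) = -3 + W
x(L, o) = (-4 + o)/(-1 + L) (x(L, o) = (o + (-3 - 1))/(L - 1) = (o - 4)/(-1 + L) = (-4 + o)/(-1 + L))
x(0 + 6, 6)*91 + 159 = ((-4 + 6)/(-1 + (0 + 6)))*91 + 159 = (2/(-1 + 6))*91 + 159 = (2/5)*91 + 159 = ((⅕)*2)*91 + 159 = (⅖)*91 + 159 = 182/5 + 159 = 977/5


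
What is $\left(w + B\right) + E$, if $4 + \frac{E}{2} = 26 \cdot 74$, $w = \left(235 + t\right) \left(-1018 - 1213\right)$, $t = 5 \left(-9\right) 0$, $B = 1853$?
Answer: $-518592$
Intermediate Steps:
$t = 0$ ($t = \left(-45\right) 0 = 0$)
$w = -524285$ ($w = \left(235 + 0\right) \left(-1018 - 1213\right) = 235 \left(-2231\right) = -524285$)
$E = 3840$ ($E = -8 + 2 \cdot 26 \cdot 74 = -8 + 2 \cdot 1924 = -8 + 3848 = 3840$)
$\left(w + B\right) + E = \left(-524285 + 1853\right) + 3840 = -522432 + 3840 = -518592$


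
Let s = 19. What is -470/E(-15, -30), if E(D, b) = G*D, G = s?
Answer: 94/57 ≈ 1.6491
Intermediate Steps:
G = 19
E(D, b) = 19*D
-470/E(-15, -30) = -470/(19*(-15)) = -470/(-285) = -470*(-1/285) = 94/57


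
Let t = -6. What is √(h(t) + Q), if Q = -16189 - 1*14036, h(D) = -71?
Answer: 2*I*√7574 ≈ 174.06*I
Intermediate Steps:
Q = -30225 (Q = -16189 - 14036 = -30225)
√(h(t) + Q) = √(-71 - 30225) = √(-30296) = 2*I*√7574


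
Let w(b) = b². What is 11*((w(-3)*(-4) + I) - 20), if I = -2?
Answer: -638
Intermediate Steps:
11*((w(-3)*(-4) + I) - 20) = 11*(((-3)²*(-4) - 2) - 20) = 11*((9*(-4) - 2) - 20) = 11*((-36 - 2) - 20) = 11*(-38 - 20) = 11*(-58) = -638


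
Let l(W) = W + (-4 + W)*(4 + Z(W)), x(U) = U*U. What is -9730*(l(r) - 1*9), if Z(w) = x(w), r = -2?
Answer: 574070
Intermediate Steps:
x(U) = U**2
Z(w) = w**2
l(W) = W + (-4 + W)*(4 + W**2)
-9730*(l(r) - 1*9) = -9730*((-16 + (-2)**3 - 4*(-2)**2 + 5*(-2)) - 1*9) = -9730*((-16 - 8 - 4*4 - 10) - 9) = -9730*((-16 - 8 - 16 - 10) - 9) = -9730*(-50 - 9) = -9730*(-59) = 574070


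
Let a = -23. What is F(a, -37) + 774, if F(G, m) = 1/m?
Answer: 28637/37 ≈ 773.97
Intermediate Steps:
F(a, -37) + 774 = 1/(-37) + 774 = -1/37 + 774 = 28637/37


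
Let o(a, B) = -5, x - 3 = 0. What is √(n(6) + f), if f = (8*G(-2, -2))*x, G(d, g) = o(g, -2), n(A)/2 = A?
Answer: 6*I*√3 ≈ 10.392*I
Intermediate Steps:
n(A) = 2*A
x = 3 (x = 3 + 0 = 3)
G(d, g) = -5
f = -120 (f = (8*(-5))*3 = -40*3 = -120)
√(n(6) + f) = √(2*6 - 120) = √(12 - 120) = √(-108) = 6*I*√3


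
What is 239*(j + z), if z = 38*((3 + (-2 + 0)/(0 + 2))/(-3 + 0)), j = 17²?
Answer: 189049/3 ≈ 63016.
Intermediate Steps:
j = 289
z = -76/3 (z = 38*((3 - 2/2)/(-3)) = 38*((3 - 2*½)*(-⅓)) = 38*((3 - 1)*(-⅓)) = 38*(2*(-⅓)) = 38*(-⅔) = -76/3 ≈ -25.333)
239*(j + z) = 239*(289 - 76/3) = 239*(791/3) = 189049/3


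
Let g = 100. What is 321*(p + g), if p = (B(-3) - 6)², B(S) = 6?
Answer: 32100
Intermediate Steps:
p = 0 (p = (6 - 6)² = 0² = 0)
321*(p + g) = 321*(0 + 100) = 321*100 = 32100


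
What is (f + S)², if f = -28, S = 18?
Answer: 100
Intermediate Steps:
(f + S)² = (-28 + 18)² = (-10)² = 100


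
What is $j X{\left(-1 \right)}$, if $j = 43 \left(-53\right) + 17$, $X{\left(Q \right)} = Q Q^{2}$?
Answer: $2262$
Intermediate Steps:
$X{\left(Q \right)} = Q^{3}$
$j = -2262$ ($j = -2279 + 17 = -2262$)
$j X{\left(-1 \right)} = - 2262 \left(-1\right)^{3} = \left(-2262\right) \left(-1\right) = 2262$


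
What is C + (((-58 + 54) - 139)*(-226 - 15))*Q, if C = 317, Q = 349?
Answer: 12027904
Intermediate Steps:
C + (((-58 + 54) - 139)*(-226 - 15))*Q = 317 + (((-58 + 54) - 139)*(-226 - 15))*349 = 317 + ((-4 - 139)*(-241))*349 = 317 - 143*(-241)*349 = 317 + 34463*349 = 317 + 12027587 = 12027904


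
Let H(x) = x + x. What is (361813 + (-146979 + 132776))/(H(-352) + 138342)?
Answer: 173805/68819 ≈ 2.5255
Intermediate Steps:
H(x) = 2*x
(361813 + (-146979 + 132776))/(H(-352) + 138342) = (361813 + (-146979 + 132776))/(2*(-352) + 138342) = (361813 - 14203)/(-704 + 138342) = 347610/137638 = 347610*(1/137638) = 173805/68819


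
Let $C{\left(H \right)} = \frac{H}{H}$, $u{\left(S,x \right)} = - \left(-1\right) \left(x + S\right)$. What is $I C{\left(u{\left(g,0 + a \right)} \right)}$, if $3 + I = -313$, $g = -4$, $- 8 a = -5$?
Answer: $-316$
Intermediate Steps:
$a = \frac{5}{8}$ ($a = \left(- \frac{1}{8}\right) \left(-5\right) = \frac{5}{8} \approx 0.625$)
$u{\left(S,x \right)} = S + x$ ($u{\left(S,x \right)} = - \left(-1\right) \left(S + x\right) = - (- S - x) = S + x$)
$I = -316$ ($I = -3 - 313 = -316$)
$C{\left(H \right)} = 1$
$I C{\left(u{\left(g,0 + a \right)} \right)} = \left(-316\right) 1 = -316$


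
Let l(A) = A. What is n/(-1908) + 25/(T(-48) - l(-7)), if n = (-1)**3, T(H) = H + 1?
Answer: -2383/3816 ≈ -0.62448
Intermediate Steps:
T(H) = 1 + H
n = -1
n/(-1908) + 25/(T(-48) - l(-7)) = -1/(-1908) + 25/((1 - 48) - 1*(-7)) = -1*(-1/1908) + 25/(-47 + 7) = 1/1908 + 25/(-40) = 1/1908 + 25*(-1/40) = 1/1908 - 5/8 = -2383/3816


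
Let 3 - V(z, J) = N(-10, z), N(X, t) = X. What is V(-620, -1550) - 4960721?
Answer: -4960708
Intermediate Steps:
V(z, J) = 13 (V(z, J) = 3 - 1*(-10) = 3 + 10 = 13)
V(-620, -1550) - 4960721 = 13 - 4960721 = -4960708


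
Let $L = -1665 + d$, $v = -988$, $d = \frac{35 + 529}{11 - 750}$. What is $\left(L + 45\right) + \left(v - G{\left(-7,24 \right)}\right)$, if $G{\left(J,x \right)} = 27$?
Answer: $- \frac{1947829}{739} \approx -2635.8$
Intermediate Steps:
$d = - \frac{564}{739}$ ($d = \frac{564}{-739} = 564 \left(- \frac{1}{739}\right) = - \frac{564}{739} \approx -0.76319$)
$L = - \frac{1230999}{739}$ ($L = -1665 - \frac{564}{739} = - \frac{1230999}{739} \approx -1665.8$)
$\left(L + 45\right) + \left(v - G{\left(-7,24 \right)}\right) = \left(- \frac{1230999}{739} + 45\right) - 1015 = - \frac{1197744}{739} - 1015 = - \frac{1947829}{739}$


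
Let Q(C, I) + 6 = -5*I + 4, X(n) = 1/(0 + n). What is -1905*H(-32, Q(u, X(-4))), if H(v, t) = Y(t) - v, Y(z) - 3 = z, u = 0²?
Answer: -260985/4 ≈ -65246.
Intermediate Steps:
u = 0
X(n) = 1/n
Y(z) = 3 + z
Q(C, I) = -2 - 5*I (Q(C, I) = -6 + (-5*I + 4) = -6 + (4 - 5*I) = -2 - 5*I)
H(v, t) = 3 + t - v (H(v, t) = (3 + t) - v = 3 + t - v)
-1905*H(-32, Q(u, X(-4))) = -1905*(3 + (-2 - 5/(-4)) - 1*(-32)) = -1905*(3 + (-2 - 5*(-¼)) + 32) = -1905*(3 + (-2 + 5/4) + 32) = -1905*(3 - ¾ + 32) = -1905*137/4 = -260985/4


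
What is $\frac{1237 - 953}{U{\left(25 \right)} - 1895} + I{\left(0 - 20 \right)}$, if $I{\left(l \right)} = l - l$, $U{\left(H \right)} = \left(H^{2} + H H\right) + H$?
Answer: $- \frac{71}{155} \approx -0.45806$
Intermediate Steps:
$U{\left(H \right)} = H + 2 H^{2}$ ($U{\left(H \right)} = \left(H^{2} + H^{2}\right) + H = 2 H^{2} + H = H + 2 H^{2}$)
$I{\left(l \right)} = 0$
$\frac{1237 - 953}{U{\left(25 \right)} - 1895} + I{\left(0 - 20 \right)} = \frac{1237 - 953}{25 \left(1 + 2 \cdot 25\right) - 1895} + 0 = \frac{284}{25 \left(1 + 50\right) - 1895} + 0 = \frac{284}{25 \cdot 51 - 1895} + 0 = \frac{284}{1275 - 1895} + 0 = \frac{284}{-620} + 0 = 284 \left(- \frac{1}{620}\right) + 0 = - \frac{71}{155} + 0 = - \frac{71}{155}$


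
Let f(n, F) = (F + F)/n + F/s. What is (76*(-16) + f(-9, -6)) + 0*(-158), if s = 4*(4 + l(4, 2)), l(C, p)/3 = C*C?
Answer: -378985/312 ≈ -1214.7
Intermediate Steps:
l(C, p) = 3*C**2 (l(C, p) = 3*(C*C) = 3*C**2)
s = 208 (s = 4*(4 + 3*4**2) = 4*(4 + 3*16) = 4*(4 + 48) = 4*52 = 208)
f(n, F) = F/208 + 2*F/n (f(n, F) = (F + F)/n + F/208 = (2*F)/n + F*(1/208) = 2*F/n + F/208 = F/208 + 2*F/n)
(76*(-16) + f(-9, -6)) + 0*(-158) = (76*(-16) + (1/208)*(-6)*(416 - 9)/(-9)) + 0*(-158) = (-1216 + (1/208)*(-6)*(-1/9)*407) + 0 = (-1216 + 407/312) + 0 = -378985/312 + 0 = -378985/312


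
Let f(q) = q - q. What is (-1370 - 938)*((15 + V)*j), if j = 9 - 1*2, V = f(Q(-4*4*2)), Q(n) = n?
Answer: -242340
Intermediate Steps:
f(q) = 0
V = 0
j = 7 (j = 9 - 2 = 7)
(-1370 - 938)*((15 + V)*j) = (-1370 - 938)*((15 + 0)*7) = -34620*7 = -2308*105 = -242340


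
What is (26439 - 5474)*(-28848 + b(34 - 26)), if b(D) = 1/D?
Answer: -4838365595/8 ≈ -6.0480e+8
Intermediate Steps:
(26439 - 5474)*(-28848 + b(34 - 26)) = (26439 - 5474)*(-28848 + 1/(34 - 26)) = 20965*(-28848 + 1/8) = 20965*(-28848 + ⅛) = 20965*(-230783/8) = -4838365595/8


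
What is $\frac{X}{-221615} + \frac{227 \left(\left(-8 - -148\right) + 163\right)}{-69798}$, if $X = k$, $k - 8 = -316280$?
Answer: $\frac{2277417247}{5156094590} \approx 0.44169$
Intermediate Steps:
$k = -316272$ ($k = 8 - 316280 = -316272$)
$X = -316272$
$\frac{X}{-221615} + \frac{227 \left(\left(-8 - -148\right) + 163\right)}{-69798} = - \frac{316272}{-221615} + \frac{227 \left(\left(-8 - -148\right) + 163\right)}{-69798} = \left(-316272\right) \left(- \frac{1}{221615}\right) + 227 \left(\left(-8 + 148\right) + 163\right) \left(- \frac{1}{69798}\right) = \frac{316272}{221615} + 227 \left(140 + 163\right) \left(- \frac{1}{69798}\right) = \frac{316272}{221615} + 227 \cdot 303 \left(- \frac{1}{69798}\right) = \frac{316272}{221615} + 68781 \left(- \frac{1}{69798}\right) = \frac{316272}{221615} - \frac{22927}{23266} = \frac{2277417247}{5156094590}$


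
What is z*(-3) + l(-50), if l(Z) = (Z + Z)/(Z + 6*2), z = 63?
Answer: -3541/19 ≈ -186.37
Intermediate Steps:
l(Z) = 2*Z/(12 + Z) (l(Z) = (2*Z)/(Z + 12) = (2*Z)/(12 + Z) = 2*Z/(12 + Z))
z*(-3) + l(-50) = 63*(-3) + 2*(-50)/(12 - 50) = -189 + 2*(-50)/(-38) = -189 + 2*(-50)*(-1/38) = -189 + 50/19 = -3541/19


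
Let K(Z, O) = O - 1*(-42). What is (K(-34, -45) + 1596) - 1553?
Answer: 40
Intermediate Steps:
K(Z, O) = 42 + O (K(Z, O) = O + 42 = 42 + O)
(K(-34, -45) + 1596) - 1553 = ((42 - 45) + 1596) - 1553 = (-3 + 1596) - 1553 = 1593 - 1553 = 40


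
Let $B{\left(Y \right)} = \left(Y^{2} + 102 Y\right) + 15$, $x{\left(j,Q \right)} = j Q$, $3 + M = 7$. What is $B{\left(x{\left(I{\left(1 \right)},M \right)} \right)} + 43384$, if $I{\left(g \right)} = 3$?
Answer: $44767$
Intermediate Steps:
$M = 4$ ($M = -3 + 7 = 4$)
$x{\left(j,Q \right)} = Q j$
$B{\left(Y \right)} = 15 + Y^{2} + 102 Y$
$B{\left(x{\left(I{\left(1 \right)},M \right)} \right)} + 43384 = \left(15 + \left(4 \cdot 3\right)^{2} + 102 \cdot 4 \cdot 3\right) + 43384 = \left(15 + 12^{2} + 102 \cdot 12\right) + 43384 = \left(15 + 144 + 1224\right) + 43384 = 1383 + 43384 = 44767$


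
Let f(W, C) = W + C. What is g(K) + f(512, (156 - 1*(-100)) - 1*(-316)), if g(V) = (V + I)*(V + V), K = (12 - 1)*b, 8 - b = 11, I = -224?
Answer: 18046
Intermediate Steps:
b = -3 (b = 8 - 1*11 = 8 - 11 = -3)
K = -33 (K = (12 - 1)*(-3) = 11*(-3) = -33)
g(V) = 2*V*(-224 + V) (g(V) = (V - 224)*(V + V) = (-224 + V)*(2*V) = 2*V*(-224 + V))
f(W, C) = C + W
g(K) + f(512, (156 - 1*(-100)) - 1*(-316)) = 2*(-33)*(-224 - 33) + (((156 - 1*(-100)) - 1*(-316)) + 512) = 2*(-33)*(-257) + (((156 + 100) + 316) + 512) = 16962 + ((256 + 316) + 512) = 16962 + (572 + 512) = 16962 + 1084 = 18046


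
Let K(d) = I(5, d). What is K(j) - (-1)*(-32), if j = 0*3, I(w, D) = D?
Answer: -32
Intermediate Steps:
j = 0
K(d) = d
K(j) - (-1)*(-32) = 0 - (-1)*(-32) = 0 - 1*32 = 0 - 32 = -32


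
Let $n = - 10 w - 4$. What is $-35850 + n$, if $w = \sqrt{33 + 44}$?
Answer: $-35854 - 10 \sqrt{77} \approx -35942.0$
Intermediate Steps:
$w = \sqrt{77} \approx 8.775$
$n = -4 - 10 \sqrt{77}$ ($n = - 10 \sqrt{77} - 4 = -4 - 10 \sqrt{77} \approx -91.75$)
$-35850 + n = -35850 - \left(4 + 10 \sqrt{77}\right) = -35854 - 10 \sqrt{77}$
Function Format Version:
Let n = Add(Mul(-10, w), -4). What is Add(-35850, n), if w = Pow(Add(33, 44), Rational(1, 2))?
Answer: Add(-35854, Mul(-10, Pow(77, Rational(1, 2)))) ≈ -35942.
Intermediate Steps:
w = Pow(77, Rational(1, 2)) ≈ 8.7750
n = Add(-4, Mul(-10, Pow(77, Rational(1, 2)))) (n = Add(Mul(-10, Pow(77, Rational(1, 2))), -4) = Add(-4, Mul(-10, Pow(77, Rational(1, 2)))) ≈ -91.750)
Add(-35850, n) = Add(-35850, Add(-4, Mul(-10, Pow(77, Rational(1, 2))))) = Add(-35854, Mul(-10, Pow(77, Rational(1, 2))))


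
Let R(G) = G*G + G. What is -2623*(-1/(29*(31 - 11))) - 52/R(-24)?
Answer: 177217/40020 ≈ 4.4282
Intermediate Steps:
R(G) = G + G² (R(G) = G² + G = G + G²)
-2623*(-1/(29*(31 - 11))) - 52/R(-24) = -2623*(-1/(29*(31 - 11))) - 52*(-1/(24*(1 - 24))) = -2623/((-29*20)) - 52/((-24*(-23))) = -2623/(-580) - 52/552 = -2623*(-1/580) - 52*1/552 = 2623/580 - 13/138 = 177217/40020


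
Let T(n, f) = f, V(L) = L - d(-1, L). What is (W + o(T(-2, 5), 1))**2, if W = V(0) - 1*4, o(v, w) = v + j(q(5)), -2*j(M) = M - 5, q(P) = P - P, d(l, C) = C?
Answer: 49/4 ≈ 12.250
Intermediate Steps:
q(P) = 0
j(M) = 5/2 - M/2 (j(M) = -(M - 5)/2 = -(-5 + M)/2 = 5/2 - M/2)
V(L) = 0 (V(L) = L - L = 0)
o(v, w) = 5/2 + v (o(v, w) = v + (5/2 - 1/2*0) = v + (5/2 + 0) = v + 5/2 = 5/2 + v)
W = -4 (W = 0 - 1*4 = 0 - 4 = -4)
(W + o(T(-2, 5), 1))**2 = (-4 + (5/2 + 5))**2 = (-4 + 15/2)**2 = (7/2)**2 = 49/4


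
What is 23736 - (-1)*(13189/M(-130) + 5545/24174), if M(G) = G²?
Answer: 4848766111493/204270300 ≈ 23737.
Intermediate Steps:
23736 - (-1)*(13189/M(-130) + 5545/24174) = 23736 - (-1)*(13189/((-130)²) + 5545/24174) = 23736 - (-1)*(13189/16900 + 5545*(1/24174)) = 23736 - (-1)*(13189*(1/16900) + 5545/24174) = 23736 - (-1)*(13189/16900 + 5545/24174) = 23736 - (-1)*206270693/204270300 = 23736 - 1*(-206270693/204270300) = 23736 + 206270693/204270300 = 4848766111493/204270300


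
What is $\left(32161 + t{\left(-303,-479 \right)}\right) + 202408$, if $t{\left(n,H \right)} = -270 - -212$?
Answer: $234511$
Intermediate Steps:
$t{\left(n,H \right)} = -58$ ($t{\left(n,H \right)} = -270 + 212 = -58$)
$\left(32161 + t{\left(-303,-479 \right)}\right) + 202408 = \left(32161 - 58\right) + 202408 = 32103 + 202408 = 234511$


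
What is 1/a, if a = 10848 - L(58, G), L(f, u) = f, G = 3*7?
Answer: 1/10790 ≈ 9.2678e-5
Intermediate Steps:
G = 21
a = 10790 (a = 10848 - 1*58 = 10848 - 58 = 10790)
1/a = 1/10790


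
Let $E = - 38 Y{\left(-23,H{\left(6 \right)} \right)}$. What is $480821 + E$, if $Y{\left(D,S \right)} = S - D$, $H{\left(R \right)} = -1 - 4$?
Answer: $480137$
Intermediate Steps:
$H{\left(R \right)} = -5$
$E = -684$ ($E = - 38 \left(-5 - -23\right) = - 38 \left(-5 + 23\right) = \left(-38\right) 18 = -684$)
$480821 + E = 480821 - 684 = 480137$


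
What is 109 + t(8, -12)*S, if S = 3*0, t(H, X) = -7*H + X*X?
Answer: 109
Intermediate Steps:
t(H, X) = X² - 7*H (t(H, X) = -7*H + X² = X² - 7*H)
S = 0
109 + t(8, -12)*S = 109 + ((-12)² - 7*8)*0 = 109 + (144 - 56)*0 = 109 + 88*0 = 109 + 0 = 109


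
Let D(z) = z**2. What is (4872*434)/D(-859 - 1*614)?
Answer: 704816/723243 ≈ 0.97452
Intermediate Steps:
(4872*434)/D(-859 - 1*614) = (4872*434)/((-859 - 1*614)**2) = 2114448/((-859 - 614)**2) = 2114448/((-1473)**2) = 2114448/2169729 = 2114448*(1/2169729) = 704816/723243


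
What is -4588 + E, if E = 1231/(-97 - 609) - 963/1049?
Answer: -3399816469/740594 ≈ -4590.7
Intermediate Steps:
E = -1971197/740594 (E = 1231/(-706) - 963*1/1049 = 1231*(-1/706) - 963/1049 = -1231/706 - 963/1049 = -1971197/740594 ≈ -2.6616)
-4588 + E = -4588 - 1971197/740594 = -3399816469/740594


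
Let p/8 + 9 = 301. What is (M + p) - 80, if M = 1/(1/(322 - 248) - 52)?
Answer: 8678758/3847 ≈ 2256.0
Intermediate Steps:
p = 2336 (p = -72 + 8*301 = -72 + 2408 = 2336)
M = -74/3847 (M = 1/(1/74 - 52) = 1/(-3847/74) = -74/3847 ≈ -0.019236)
(M + p) - 80 = (-74/3847 + 2336) - 80 = 8986518/3847 - 80 = 8678758/3847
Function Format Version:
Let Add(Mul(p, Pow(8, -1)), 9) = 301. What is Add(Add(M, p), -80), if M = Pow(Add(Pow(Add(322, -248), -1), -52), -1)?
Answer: Rational(8678758, 3847) ≈ 2256.0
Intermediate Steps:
p = 2336 (p = Add(-72, Mul(8, 301)) = Add(-72, 2408) = 2336)
M = Rational(-74, 3847) (M = Pow(Add(Pow(74, -1), -52), -1) = Pow(Add(Rational(1, 74), -52), -1) = Pow(Rational(-3847, 74), -1) = Rational(-74, 3847) ≈ -0.019236)
Add(Add(M, p), -80) = Add(Add(Rational(-74, 3847), 2336), -80) = Add(Rational(8986518, 3847), -80) = Rational(8678758, 3847)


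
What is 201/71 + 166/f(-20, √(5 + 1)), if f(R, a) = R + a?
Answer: -78263/13987 - 83*√6/197 ≈ -6.6274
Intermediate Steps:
201/71 + 166/f(-20, √(5 + 1)) = 201/71 + 166/(-20 + √(5 + 1)) = 201*(1/71) + 166/(-20 + √6) = 201/71 + 166/(-20 + √6)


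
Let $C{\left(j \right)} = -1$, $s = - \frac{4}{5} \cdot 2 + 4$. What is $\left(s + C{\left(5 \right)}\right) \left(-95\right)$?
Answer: $-133$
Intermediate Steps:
$s = \frac{12}{5}$ ($s = \left(-4\right) \frac{1}{5} \cdot 2 + 4 = \left(- \frac{4}{5}\right) 2 + 4 = - \frac{8}{5} + 4 = \frac{12}{5} \approx 2.4$)
$\left(s + C{\left(5 \right)}\right) \left(-95\right) = \left(\frac{12}{5} - 1\right) \left(-95\right) = \frac{7}{5} \left(-95\right) = -133$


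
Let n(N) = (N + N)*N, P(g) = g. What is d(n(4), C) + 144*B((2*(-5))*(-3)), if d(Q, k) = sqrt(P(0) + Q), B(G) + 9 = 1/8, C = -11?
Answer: -1278 + 4*sqrt(2) ≈ -1272.3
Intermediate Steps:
B(G) = -71/8 (B(G) = -9 + 1/8 = -71/8)
n(N) = 2*N**2 (n(N) = (2*N)*N = 2*N**2)
d(Q, k) = sqrt(Q) (d(Q, k) = sqrt(0 + Q) = sqrt(Q))
d(n(4), C) + 144*B((2*(-5))*(-3)) = sqrt(2*4**2) + 144*(-71/8) = sqrt(2*16) - 1278 = sqrt(32) - 1278 = 4*sqrt(2) - 1278 = -1278 + 4*sqrt(2)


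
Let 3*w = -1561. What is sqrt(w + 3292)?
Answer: sqrt(24945)/3 ≈ 52.647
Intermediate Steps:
w = -1561/3 (w = (1/3)*(-1561) = -1561/3 ≈ -520.33)
sqrt(w + 3292) = sqrt(-1561/3 + 3292) = sqrt(8315/3) = sqrt(24945)/3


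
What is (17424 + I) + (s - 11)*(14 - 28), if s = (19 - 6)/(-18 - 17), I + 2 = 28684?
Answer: 231326/5 ≈ 46265.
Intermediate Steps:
I = 28682 (I = -2 + 28684 = 28682)
s = -13/35 (s = 13/(-35) = 13*(-1/35) = -13/35 ≈ -0.37143)
(17424 + I) + (s - 11)*(14 - 28) = (17424 + 28682) + (-13/35 - 11)*(14 - 28) = 46106 - 398/35*(-14) = 46106 + 796/5 = 231326/5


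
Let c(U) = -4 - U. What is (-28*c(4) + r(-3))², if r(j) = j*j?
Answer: 54289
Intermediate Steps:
r(j) = j²
(-28*c(4) + r(-3))² = (-28*(-4 - 1*4) + (-3)²)² = (-28*(-4 - 4) + 9)² = (-28*(-8) + 9)² = (224 + 9)² = 233² = 54289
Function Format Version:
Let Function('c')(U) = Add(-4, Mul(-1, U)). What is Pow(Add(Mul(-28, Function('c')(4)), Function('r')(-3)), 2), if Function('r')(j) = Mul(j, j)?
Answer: 54289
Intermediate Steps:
Function('r')(j) = Pow(j, 2)
Pow(Add(Mul(-28, Function('c')(4)), Function('r')(-3)), 2) = Pow(Add(Mul(-28, Add(-4, Mul(-1, 4))), Pow(-3, 2)), 2) = Pow(Add(Mul(-28, Add(-4, -4)), 9), 2) = Pow(Add(Mul(-28, -8), 9), 2) = Pow(Add(224, 9), 2) = Pow(233, 2) = 54289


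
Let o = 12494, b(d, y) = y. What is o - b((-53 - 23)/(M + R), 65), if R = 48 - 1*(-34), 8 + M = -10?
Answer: 12429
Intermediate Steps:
M = -18 (M = -8 - 10 = -18)
R = 82 (R = 48 + 34 = 82)
o - b((-53 - 23)/(M + R), 65) = 12494 - 1*65 = 12494 - 65 = 12429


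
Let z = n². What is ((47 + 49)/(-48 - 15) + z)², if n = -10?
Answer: 4276624/441 ≈ 9697.6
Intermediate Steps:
z = 100 (z = (-10)² = 100)
((47 + 49)/(-48 - 15) + z)² = ((47 + 49)/(-48 - 15) + 100)² = (96/(-63) + 100)² = (96*(-1/63) + 100)² = (-32/21 + 100)² = (2068/21)² = 4276624/441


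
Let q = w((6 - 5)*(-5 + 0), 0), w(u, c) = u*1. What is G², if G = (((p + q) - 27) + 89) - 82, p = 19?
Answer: 36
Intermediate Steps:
w(u, c) = u
q = -5 (q = (6 - 5)*(-5 + 0) = 1*(-5) = -5)
G = -6 (G = (((19 - 5) - 27) + 89) - 82 = ((14 - 27) + 89) - 82 = (-13 + 89) - 82 = 76 - 82 = -6)
G² = (-6)² = 36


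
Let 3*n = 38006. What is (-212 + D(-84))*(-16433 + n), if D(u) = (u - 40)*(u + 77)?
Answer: -7408208/3 ≈ -2.4694e+6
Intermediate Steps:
n = 38006/3 (n = (⅓)*38006 = 38006/3 ≈ 12669.)
D(u) = (-40 + u)*(77 + u)
(-212 + D(-84))*(-16433 + n) = (-212 + (-3080 + (-84)² + 37*(-84)))*(-16433 + 38006/3) = (-212 + (-3080 + 7056 - 3108))*(-11293/3) = (-212 + 868)*(-11293/3) = 656*(-11293/3) = -7408208/3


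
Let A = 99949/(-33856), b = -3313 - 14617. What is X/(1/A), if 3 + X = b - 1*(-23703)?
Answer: -288352865/16928 ≈ -17034.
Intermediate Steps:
b = -17930
X = 5770 (X = -3 + (-17930 - 1*(-23703)) = -3 + (-17930 + 23703) = -3 + 5773 = 5770)
A = -99949/33856 (A = 99949*(-1/33856) = -99949/33856 ≈ -2.9522)
X/(1/A) = 5770/(1/(-99949/33856)) = 5770/(-33856/99949) = 5770*(-99949/33856) = -288352865/16928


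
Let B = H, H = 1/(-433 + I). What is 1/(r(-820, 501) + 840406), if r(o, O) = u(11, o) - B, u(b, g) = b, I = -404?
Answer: 837/703429030 ≈ 1.1899e-6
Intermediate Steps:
H = -1/837 (H = 1/(-433 - 404) = 1/(-837) = -1/837 ≈ -0.0011947)
B = -1/837 ≈ -0.0011947
r(o, O) = 9208/837 (r(o, O) = 11 - 1*(-1/837) = 11 + 1/837 = 9208/837)
1/(r(-820, 501) + 840406) = 1/(9208/837 + 840406) = 1/(703429030/837) = 837/703429030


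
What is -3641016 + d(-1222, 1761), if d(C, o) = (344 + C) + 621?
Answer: -3641273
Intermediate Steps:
d(C, o) = 965 + C
-3641016 + d(-1222, 1761) = -3641016 + (965 - 1222) = -3641016 - 257 = -3641273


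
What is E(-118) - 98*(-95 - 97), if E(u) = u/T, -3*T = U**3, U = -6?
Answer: 677317/36 ≈ 18814.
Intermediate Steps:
T = 72 (T = -1/3*(-6)**3 = -1/3*(-216) = 72)
E(u) = u/72
E(-118) - 98*(-95 - 97) = (1/72)*(-118) - 98*(-95 - 97) = -59/36 - 98*(-192) = -59/36 + 18816 = 677317/36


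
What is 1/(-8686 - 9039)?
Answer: -1/17725 ≈ -5.6417e-5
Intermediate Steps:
1/(-8686 - 9039) = 1/(-17725) = -1/17725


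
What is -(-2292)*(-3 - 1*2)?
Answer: -11460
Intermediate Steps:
-(-2292)*(-3 - 1*2) = -(-2292)*(-3 - 2) = -(-2292)*(-5) = -1*11460 = -11460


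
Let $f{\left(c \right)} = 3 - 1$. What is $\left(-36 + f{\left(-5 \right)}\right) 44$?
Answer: $-1496$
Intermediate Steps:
$f{\left(c \right)} = 2$ ($f{\left(c \right)} = 3 - 1 = 2$)
$\left(-36 + f{\left(-5 \right)}\right) 44 = \left(-36 + 2\right) 44 = \left(-34\right) 44 = -1496$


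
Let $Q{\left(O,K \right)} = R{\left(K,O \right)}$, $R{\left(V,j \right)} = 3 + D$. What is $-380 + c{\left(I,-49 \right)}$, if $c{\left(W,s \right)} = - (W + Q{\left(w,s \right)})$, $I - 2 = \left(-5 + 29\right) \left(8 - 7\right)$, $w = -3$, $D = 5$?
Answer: $-414$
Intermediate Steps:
$R{\left(V,j \right)} = 8$ ($R{\left(V,j \right)} = 3 + 5 = 8$)
$Q{\left(O,K \right)} = 8$
$I = 26$ ($I = 2 + \left(-5 + 29\right) \left(8 - 7\right) = 2 + 24 \cdot 1 = 2 + 24 = 26$)
$c{\left(W,s \right)} = -8 - W$ ($c{\left(W,s \right)} = - (W + 8) = - (8 + W) = -8 - W$)
$-380 + c{\left(I,-49 \right)} = -380 - 34 = -414$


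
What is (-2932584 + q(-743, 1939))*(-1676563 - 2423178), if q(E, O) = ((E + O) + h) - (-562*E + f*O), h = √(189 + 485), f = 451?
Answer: 17315022428263 - 4099741*√674 ≈ 1.7315e+13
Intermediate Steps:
h = √674 ≈ 25.962
q(E, O) = √674 - 450*O + 563*E (q(E, O) = ((E + O) + √674) - (-562*E + 451*O) = (E + O + √674) + (-451*O + 562*E) = √674 - 450*O + 563*E)
(-2932584 + q(-743, 1939))*(-1676563 - 2423178) = (-2932584 + (√674 - 450*1939 + 563*(-743)))*(-1676563 - 2423178) = (-2932584 + (√674 - 872550 - 418309))*(-4099741) = (-2932584 + (-1290859 + √674))*(-4099741) = (-4223443 + √674)*(-4099741) = 17315022428263 - 4099741*√674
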